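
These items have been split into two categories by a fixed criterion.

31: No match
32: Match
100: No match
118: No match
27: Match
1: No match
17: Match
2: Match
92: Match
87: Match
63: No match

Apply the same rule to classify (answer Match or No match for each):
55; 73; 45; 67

Looking at the examples, the only property every 'Match' case has and every 'No match' case lacks is: ≡ 2 (mod 5).

No match, No match, No match, Match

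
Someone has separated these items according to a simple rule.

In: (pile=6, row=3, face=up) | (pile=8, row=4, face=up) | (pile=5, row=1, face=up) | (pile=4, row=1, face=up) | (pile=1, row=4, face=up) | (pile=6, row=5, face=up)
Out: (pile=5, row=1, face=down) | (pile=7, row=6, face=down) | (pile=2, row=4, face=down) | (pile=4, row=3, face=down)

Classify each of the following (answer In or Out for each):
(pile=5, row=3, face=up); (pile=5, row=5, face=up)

In, In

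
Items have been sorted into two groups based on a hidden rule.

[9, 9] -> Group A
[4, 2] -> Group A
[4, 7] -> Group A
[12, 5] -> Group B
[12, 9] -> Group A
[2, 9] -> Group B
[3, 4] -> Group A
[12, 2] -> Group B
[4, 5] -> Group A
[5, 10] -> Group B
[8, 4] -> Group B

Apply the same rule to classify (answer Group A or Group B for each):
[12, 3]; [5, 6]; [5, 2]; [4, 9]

Group B, Group A, Group A, Group B

The rule appears to be: |first − second| ≤ 3.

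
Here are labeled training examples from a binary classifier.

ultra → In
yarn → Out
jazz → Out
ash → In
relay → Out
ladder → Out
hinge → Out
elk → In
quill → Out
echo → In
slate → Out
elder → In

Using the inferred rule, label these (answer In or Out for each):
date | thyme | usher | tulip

'In' ⟺ starts with a vowel.
date: Out (starts with 'd'). thyme: Out (starts with 't'). usher: In (starts with 'u'). tulip: Out (starts with 't').

Out, Out, In, Out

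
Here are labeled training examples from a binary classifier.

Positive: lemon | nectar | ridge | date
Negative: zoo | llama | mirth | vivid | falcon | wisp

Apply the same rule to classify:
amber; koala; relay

Positive, Negative, Positive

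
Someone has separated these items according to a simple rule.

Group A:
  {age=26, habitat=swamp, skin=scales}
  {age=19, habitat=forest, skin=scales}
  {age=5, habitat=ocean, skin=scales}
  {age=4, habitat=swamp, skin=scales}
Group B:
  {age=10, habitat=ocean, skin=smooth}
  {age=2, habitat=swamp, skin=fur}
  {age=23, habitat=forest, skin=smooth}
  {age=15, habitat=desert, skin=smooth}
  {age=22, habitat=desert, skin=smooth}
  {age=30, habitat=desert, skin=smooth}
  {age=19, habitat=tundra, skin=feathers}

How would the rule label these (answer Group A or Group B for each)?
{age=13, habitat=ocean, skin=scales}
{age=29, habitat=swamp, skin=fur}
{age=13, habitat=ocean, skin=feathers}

The classifier is using: skin is scales.

Group A, Group B, Group B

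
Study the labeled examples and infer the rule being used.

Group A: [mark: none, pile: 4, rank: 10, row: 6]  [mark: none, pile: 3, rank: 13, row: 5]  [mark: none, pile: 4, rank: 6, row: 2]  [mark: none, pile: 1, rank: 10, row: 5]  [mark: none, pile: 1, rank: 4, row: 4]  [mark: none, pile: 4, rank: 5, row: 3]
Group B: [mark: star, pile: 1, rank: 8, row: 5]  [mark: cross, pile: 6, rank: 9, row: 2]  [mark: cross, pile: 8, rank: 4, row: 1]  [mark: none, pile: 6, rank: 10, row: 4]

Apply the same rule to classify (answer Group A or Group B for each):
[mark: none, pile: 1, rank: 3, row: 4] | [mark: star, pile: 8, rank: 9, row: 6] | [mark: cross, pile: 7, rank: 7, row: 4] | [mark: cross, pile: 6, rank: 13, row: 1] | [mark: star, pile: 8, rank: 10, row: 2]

'Group A' ⟺ mark is none AND pile ≤ 4.
[mark: none, pile: 1, rank: 3, row: 4]: mark is none, pile = 1 — checks out, so Group A. [mark: star, pile: 8, rank: 9, row: 6]: mark is star, pile = 8 — doesn't qualify, so Group B. [mark: cross, pile: 7, rank: 7, row: 4]: mark is cross, pile = 7 — doesn't qualify, so Group B. [mark: cross, pile: 6, rank: 13, row: 1]: mark is cross, pile = 6 — doesn't qualify, so Group B. [mark: star, pile: 8, rank: 10, row: 2]: mark is star, pile = 8 — doesn't qualify, so Group B.

Group A, Group B, Group B, Group B, Group B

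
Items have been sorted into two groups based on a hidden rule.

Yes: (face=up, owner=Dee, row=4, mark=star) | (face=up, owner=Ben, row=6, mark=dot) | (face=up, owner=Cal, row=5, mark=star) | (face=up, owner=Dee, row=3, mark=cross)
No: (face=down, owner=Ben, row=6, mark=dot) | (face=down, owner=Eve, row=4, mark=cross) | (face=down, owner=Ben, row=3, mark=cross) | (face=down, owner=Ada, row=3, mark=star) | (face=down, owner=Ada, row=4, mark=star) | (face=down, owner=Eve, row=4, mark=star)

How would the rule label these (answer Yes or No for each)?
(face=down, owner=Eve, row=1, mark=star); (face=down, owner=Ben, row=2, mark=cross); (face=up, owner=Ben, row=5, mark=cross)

No, No, Yes

Looking at the examples, the only property every 'Yes' case has and every 'No' case lacks is: face is up.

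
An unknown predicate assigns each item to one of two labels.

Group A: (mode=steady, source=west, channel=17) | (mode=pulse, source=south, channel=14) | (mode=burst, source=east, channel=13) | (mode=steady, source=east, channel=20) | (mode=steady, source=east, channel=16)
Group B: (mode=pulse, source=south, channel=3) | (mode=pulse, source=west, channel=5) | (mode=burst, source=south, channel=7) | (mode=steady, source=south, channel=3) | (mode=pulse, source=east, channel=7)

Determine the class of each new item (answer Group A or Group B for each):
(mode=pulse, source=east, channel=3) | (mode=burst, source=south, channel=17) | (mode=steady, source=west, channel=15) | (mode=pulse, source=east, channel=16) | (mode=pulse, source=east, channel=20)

The distinguishing property — channel ≥ 13 — holds for all the 'Group A' cases and none of the 'Group B' cases.
(mode=pulse, source=east, channel=3) → channel = 3 → Group B.
(mode=burst, source=south, channel=17) → channel = 17 → Group A.
(mode=steady, source=west, channel=15) → channel = 15 → Group A.
(mode=pulse, source=east, channel=16) → channel = 16 → Group A.
(mode=pulse, source=east, channel=20) → channel = 20 → Group A.

Group B, Group A, Group A, Group A, Group A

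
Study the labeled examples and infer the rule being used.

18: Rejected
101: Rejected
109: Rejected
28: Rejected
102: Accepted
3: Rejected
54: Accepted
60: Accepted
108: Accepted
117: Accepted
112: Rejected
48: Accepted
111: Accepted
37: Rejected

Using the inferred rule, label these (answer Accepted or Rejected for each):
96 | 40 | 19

Rule: multiple of 3 AND at least 28. This holds for each 'Accepted' example and fails for each 'Rejected' one.
96: 96 = 3·32, 96 ≥ 28 — satisfies this, so Accepted. 40: 40 = 3·13 + 1, 40 ≥ 28 — does not fit, so Rejected. 19: 19 = 3·6 + 1, 19 < 28 — does not fit, so Rejected.

Accepted, Rejected, Rejected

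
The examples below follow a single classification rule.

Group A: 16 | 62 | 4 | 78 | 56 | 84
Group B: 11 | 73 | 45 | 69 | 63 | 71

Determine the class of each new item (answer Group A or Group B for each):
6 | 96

Group A, Group A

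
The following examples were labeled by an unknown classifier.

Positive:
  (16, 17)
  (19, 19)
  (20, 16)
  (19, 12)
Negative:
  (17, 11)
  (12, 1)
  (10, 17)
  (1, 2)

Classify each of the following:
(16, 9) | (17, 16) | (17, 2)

Negative, Positive, Negative

The distinguishing property — sum ≥ 31 — holds for all the 'Positive' cases and none of the 'Negative' cases.
Negative: (16, 9), since 16+9 = 25.
Positive: (17, 16), since 17+16 = 33.
Negative: (17, 2), since 17+2 = 19.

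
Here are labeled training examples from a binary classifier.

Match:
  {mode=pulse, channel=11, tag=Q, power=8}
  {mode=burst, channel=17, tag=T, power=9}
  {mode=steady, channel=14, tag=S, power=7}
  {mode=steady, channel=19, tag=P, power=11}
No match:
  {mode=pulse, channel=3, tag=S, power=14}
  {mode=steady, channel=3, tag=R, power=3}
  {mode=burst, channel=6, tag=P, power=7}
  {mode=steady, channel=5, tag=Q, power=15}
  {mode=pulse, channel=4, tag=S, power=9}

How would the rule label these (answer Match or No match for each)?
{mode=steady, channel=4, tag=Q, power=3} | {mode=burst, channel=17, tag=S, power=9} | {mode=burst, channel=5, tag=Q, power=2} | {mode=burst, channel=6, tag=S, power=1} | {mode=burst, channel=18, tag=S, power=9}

No match, Match, No match, No match, Match

All 'Match' examples share one property — channel ≥ 11 — and every 'No match' example lacks it.
{mode=steady, channel=4, tag=Q, power=3}: No match (channel = 4). {mode=burst, channel=17, tag=S, power=9}: Match (channel = 17). {mode=burst, channel=5, tag=Q, power=2}: No match (channel = 5). {mode=burst, channel=6, tag=S, power=1}: No match (channel = 6). {mode=burst, channel=18, tag=S, power=9}: Match (channel = 18).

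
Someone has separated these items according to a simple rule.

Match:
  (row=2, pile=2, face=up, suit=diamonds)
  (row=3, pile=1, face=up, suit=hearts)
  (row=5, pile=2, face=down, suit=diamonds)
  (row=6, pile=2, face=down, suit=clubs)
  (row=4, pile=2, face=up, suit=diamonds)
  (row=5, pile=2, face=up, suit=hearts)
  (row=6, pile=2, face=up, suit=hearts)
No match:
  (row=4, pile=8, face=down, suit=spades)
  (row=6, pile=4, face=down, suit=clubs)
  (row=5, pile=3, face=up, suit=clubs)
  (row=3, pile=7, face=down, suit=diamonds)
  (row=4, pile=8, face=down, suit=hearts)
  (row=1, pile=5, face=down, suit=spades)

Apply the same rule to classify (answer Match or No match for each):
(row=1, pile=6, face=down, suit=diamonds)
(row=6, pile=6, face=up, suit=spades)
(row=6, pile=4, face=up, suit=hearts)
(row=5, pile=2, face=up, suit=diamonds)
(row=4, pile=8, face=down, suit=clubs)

The common property of the 'Match' items is: pile ≤ 2. No 'No match' item has it.
(row=1, pile=6, face=down, suit=diamonds): No match (pile = 6). (row=6, pile=6, face=up, suit=spades): No match (pile = 6). (row=6, pile=4, face=up, suit=hearts): No match (pile = 4). (row=5, pile=2, face=up, suit=diamonds): Match (pile = 2). (row=4, pile=8, face=down, suit=clubs): No match (pile = 8).

No match, No match, No match, Match, No match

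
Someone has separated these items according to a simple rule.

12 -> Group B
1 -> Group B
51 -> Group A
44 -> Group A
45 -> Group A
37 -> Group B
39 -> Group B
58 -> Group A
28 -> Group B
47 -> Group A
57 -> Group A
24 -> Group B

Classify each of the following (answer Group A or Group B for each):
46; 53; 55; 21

Group A, Group A, Group A, Group B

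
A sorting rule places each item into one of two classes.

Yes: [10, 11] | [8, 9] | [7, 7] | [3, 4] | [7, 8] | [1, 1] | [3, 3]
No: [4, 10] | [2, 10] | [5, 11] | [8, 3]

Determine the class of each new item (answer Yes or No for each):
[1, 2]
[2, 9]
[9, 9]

Yes, No, Yes

The rule appears to be: |first − second| ≤ 1.
[1, 2] → |1−2| = 1 → Yes. [2, 9] → |2−9| = 7 → No. [9, 9] → |9−9| = 0 → Yes.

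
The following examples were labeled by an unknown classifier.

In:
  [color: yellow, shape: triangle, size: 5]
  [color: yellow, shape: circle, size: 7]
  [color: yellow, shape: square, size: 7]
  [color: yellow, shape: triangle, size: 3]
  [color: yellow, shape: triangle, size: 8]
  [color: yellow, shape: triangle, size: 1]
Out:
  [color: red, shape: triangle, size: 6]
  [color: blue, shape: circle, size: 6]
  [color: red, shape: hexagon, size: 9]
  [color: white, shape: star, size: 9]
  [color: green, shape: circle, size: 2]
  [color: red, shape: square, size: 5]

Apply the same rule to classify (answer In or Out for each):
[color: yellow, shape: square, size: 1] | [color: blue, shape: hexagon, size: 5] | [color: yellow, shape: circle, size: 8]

In, Out, In

Looking at the examples, the only property every 'In' case has and every 'Out' case lacks is: color is yellow.
In: [color: yellow, shape: square, size: 1], since color is yellow. Out: [color: blue, shape: hexagon, size: 5], since color is blue. In: [color: yellow, shape: circle, size: 8], since color is yellow.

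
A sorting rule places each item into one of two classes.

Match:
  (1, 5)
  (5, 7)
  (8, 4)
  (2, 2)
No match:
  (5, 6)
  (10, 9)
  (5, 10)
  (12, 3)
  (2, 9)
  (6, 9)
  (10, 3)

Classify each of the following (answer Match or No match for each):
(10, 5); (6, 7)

No match, No match

The pattern is that an item is 'Match' exactly when: sum is even.
(10, 5): 10+5 = 15 — fails the rule, so No match.
(6, 7): 6+7 = 13 — fails the rule, so No match.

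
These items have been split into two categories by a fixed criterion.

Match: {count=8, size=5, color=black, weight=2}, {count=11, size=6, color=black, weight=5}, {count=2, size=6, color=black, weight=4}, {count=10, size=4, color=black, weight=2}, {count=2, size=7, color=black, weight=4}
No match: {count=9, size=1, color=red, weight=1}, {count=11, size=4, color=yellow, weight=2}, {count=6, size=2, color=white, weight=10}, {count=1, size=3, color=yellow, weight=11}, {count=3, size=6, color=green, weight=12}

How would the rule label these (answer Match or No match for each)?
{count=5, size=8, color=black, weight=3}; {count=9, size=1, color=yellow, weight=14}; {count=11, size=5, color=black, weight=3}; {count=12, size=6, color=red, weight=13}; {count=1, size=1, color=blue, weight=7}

Match, No match, Match, No match, No match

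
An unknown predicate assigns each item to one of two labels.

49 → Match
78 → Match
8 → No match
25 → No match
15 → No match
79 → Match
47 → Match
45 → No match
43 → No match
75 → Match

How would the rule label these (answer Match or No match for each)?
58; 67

Match, Match

Rule: at least 47. This holds for each 'Match' example and fails for each 'No match' one.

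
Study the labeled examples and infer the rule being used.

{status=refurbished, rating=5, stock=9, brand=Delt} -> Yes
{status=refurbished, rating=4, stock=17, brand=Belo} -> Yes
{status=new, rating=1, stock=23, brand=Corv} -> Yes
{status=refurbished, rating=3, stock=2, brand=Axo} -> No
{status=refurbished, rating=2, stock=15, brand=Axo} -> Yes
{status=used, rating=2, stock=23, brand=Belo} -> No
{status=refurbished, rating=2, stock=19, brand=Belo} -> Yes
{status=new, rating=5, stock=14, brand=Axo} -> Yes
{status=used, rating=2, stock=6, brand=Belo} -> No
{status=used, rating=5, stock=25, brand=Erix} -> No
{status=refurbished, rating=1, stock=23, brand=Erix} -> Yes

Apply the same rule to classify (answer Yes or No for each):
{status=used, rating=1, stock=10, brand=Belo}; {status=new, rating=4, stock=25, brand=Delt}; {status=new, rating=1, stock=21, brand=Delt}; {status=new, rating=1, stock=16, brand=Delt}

A rule that fits every label: status is not used AND stock ≥ 6 — true of each 'Yes' example, false of each 'No' one.
{status=used, rating=1, stock=10, brand=Belo}: status is used, stock = 10, does not pass → No.
{status=new, rating=4, stock=25, brand=Delt}: status is new, stock = 25, matches → Yes.
{status=new, rating=1, stock=21, brand=Delt}: status is new, stock = 21, matches → Yes.
{status=new, rating=1, stock=16, brand=Delt}: status is new, stock = 16, matches → Yes.

No, Yes, Yes, Yes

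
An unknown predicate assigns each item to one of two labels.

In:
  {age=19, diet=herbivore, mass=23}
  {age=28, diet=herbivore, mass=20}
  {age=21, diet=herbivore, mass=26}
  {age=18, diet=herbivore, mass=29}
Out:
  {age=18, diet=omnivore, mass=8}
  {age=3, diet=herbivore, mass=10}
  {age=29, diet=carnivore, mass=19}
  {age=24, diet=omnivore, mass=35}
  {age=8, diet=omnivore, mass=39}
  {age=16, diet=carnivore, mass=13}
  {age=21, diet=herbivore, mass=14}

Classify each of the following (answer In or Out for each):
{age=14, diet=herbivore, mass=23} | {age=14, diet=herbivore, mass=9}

A rule that fits every label: diet is herbivore AND mass ≥ 19 — true of each 'In' example, false of each 'Out' one.

In, Out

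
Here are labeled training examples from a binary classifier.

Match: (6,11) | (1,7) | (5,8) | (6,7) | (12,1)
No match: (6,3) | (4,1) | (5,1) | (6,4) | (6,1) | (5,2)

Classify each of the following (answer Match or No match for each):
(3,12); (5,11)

Every 'Match' example satisfies: max ≥ 7. None of the 'No match' examples do.
(3,12): Match (max 12).
(5,11): Match (max 11).

Match, Match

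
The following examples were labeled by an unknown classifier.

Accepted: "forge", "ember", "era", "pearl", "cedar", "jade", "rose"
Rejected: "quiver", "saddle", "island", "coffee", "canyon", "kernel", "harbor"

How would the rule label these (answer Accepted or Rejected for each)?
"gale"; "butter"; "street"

Accepted, Rejected, Rejected

The distinguishing property — length ≤ 5 — holds for all the 'Accepted' cases and none of the 'Rejected' cases.
"gale": length 4, satisfies this → Accepted. "butter": length 6, lacks this property → Rejected. "street": length 6, lacks this property → Rejected.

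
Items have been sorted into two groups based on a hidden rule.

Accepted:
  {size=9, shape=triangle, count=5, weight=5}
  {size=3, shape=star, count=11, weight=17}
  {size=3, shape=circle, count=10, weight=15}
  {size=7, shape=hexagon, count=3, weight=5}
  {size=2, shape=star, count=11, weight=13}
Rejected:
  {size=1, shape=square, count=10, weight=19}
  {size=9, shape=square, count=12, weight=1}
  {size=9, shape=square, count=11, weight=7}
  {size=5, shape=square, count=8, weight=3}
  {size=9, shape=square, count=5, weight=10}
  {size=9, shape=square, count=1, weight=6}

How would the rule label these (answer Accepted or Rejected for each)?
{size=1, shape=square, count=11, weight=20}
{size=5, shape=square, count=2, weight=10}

Rejected, Rejected

The simplest hypothesis consistent with all the labels is: shape is not square.
{size=1, shape=square, count=11, weight=20}: shape is square, doesn't match → Rejected.
{size=5, shape=square, count=2, weight=10}: shape is square, doesn't match → Rejected.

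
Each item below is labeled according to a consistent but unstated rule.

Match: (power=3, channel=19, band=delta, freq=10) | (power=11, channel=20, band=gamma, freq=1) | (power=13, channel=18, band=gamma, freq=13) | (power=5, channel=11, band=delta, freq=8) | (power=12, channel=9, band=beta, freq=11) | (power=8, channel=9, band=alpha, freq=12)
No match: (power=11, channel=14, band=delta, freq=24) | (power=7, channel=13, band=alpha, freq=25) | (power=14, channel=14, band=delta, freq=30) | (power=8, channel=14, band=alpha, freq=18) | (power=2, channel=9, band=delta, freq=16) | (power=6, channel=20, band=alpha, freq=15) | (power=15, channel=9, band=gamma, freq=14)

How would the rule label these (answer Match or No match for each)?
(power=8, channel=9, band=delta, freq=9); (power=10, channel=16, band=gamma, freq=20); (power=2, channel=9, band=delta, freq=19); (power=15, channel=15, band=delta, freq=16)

The simplest hypothesis consistent with all the labels is: freq ≤ 13.
(power=8, channel=9, band=delta, freq=9): Match (freq = 9).
(power=10, channel=16, band=gamma, freq=20): No match (freq = 20).
(power=2, channel=9, band=delta, freq=19): No match (freq = 19).
(power=15, channel=15, band=delta, freq=16): No match (freq = 16).

Match, No match, No match, No match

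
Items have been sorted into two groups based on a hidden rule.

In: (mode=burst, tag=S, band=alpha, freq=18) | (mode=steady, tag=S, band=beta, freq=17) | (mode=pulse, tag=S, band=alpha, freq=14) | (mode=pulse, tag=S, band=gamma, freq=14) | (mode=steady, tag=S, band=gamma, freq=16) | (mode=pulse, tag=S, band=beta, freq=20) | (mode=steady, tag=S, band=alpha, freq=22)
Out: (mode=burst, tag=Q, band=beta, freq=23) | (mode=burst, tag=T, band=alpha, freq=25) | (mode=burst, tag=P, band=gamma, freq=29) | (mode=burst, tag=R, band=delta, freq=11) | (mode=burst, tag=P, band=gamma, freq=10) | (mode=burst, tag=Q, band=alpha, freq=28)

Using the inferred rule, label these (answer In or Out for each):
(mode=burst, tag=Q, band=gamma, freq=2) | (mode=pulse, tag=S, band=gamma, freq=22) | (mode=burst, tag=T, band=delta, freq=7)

The pattern is that an item is 'In' exactly when: tag is S.
(mode=burst, tag=Q, band=gamma, freq=2) — tag is Q, hence Out.
(mode=pulse, tag=S, band=gamma, freq=22) — tag is S, hence In.
(mode=burst, tag=T, band=delta, freq=7) — tag is T, hence Out.

Out, In, Out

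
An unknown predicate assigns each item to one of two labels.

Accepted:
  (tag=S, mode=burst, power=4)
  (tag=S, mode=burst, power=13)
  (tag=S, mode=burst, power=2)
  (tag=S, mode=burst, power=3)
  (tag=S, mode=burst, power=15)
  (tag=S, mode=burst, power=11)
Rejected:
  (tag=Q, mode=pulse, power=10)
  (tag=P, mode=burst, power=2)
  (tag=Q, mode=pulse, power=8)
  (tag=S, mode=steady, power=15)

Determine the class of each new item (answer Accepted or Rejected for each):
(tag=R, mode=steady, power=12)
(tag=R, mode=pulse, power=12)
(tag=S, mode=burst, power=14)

A rule that fits every label: tag is S AND mode is burst — true of each 'Accepted' example, false of each 'Rejected' one.
(tag=R, mode=steady, power=12): tag is R, mode is steady, fails this test → Rejected. (tag=R, mode=pulse, power=12): tag is R, mode is pulse, fails this test → Rejected. (tag=S, mode=burst, power=14): tag is S, mode is burst, qualifies → Accepted.

Rejected, Rejected, Accepted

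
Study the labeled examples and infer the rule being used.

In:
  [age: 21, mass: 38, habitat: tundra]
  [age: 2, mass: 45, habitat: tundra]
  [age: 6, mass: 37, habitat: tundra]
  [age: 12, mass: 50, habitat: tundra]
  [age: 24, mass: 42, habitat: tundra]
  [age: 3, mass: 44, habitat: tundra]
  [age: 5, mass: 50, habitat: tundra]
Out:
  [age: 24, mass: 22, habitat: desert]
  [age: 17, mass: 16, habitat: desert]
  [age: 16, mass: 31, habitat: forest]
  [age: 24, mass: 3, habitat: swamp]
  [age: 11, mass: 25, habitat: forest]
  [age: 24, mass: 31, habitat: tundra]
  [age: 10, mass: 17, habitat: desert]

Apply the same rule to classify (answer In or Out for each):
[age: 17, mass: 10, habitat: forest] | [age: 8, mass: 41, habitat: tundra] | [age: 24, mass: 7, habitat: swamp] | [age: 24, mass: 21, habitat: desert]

Out, In, Out, Out

The simplest hypothesis consistent with all the labels is: mass ≥ 37.
[age: 17, mass: 10, habitat: forest] — mass = 10, hence Out. [age: 8, mass: 41, habitat: tundra] — mass = 41, hence In. [age: 24, mass: 7, habitat: swamp] — mass = 7, hence Out. [age: 24, mass: 21, habitat: desert] — mass = 21, hence Out.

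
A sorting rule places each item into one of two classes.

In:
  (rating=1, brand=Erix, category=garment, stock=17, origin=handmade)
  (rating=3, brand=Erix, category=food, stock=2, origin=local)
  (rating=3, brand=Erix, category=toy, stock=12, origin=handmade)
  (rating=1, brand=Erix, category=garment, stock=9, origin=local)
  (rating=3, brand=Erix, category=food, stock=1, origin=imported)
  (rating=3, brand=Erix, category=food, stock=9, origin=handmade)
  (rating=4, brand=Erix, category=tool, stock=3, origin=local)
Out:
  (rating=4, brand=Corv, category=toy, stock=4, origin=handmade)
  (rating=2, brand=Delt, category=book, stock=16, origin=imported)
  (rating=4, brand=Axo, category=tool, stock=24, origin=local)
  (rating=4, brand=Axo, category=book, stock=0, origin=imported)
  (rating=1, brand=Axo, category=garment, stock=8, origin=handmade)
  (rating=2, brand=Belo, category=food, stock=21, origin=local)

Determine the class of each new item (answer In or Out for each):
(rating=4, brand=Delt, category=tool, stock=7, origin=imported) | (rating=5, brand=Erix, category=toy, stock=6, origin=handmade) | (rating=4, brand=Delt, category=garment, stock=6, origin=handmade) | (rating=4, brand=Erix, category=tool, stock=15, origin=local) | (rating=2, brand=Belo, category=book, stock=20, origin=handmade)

Out, In, Out, In, Out

All 'In' examples share one property — brand is Erix — and every 'Out' example lacks it.
(rating=4, brand=Delt, category=tool, stock=7, origin=imported): brand is Delt, fails the rule → Out. (rating=5, brand=Erix, category=toy, stock=6, origin=handmade): brand is Erix, has this property → In. (rating=4, brand=Delt, category=garment, stock=6, origin=handmade): brand is Delt, fails the rule → Out. (rating=4, brand=Erix, category=tool, stock=15, origin=local): brand is Erix, has this property → In. (rating=2, brand=Belo, category=book, stock=20, origin=handmade): brand is Belo, fails the rule → Out.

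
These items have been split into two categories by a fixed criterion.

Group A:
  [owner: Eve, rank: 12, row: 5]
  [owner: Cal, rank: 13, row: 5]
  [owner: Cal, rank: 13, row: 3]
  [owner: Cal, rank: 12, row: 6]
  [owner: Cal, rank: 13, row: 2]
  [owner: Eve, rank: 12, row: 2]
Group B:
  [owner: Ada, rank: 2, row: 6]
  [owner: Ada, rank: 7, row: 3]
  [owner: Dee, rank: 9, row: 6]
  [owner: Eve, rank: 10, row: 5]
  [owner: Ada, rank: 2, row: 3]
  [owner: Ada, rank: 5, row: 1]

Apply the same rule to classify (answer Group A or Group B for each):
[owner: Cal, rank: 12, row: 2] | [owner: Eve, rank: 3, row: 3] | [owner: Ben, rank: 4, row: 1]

Group A, Group B, Group B

One predicate separates the groups cleanly: rank ≥ 12.
Group A: [owner: Cal, rank: 12, row: 2], since rank = 12. Group B: [owner: Eve, rank: 3, row: 3], since rank = 3. Group B: [owner: Ben, rank: 4, row: 1], since rank = 4.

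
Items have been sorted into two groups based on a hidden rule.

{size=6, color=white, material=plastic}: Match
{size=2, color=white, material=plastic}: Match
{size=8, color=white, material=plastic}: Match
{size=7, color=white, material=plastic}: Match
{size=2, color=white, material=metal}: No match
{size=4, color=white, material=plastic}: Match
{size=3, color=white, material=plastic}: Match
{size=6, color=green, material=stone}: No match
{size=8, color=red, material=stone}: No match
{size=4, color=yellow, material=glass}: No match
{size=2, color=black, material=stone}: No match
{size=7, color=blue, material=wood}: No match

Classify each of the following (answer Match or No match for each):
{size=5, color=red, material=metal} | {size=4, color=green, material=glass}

A rule that fits every label: material is plastic — true of each 'Match' example, false of each 'No match' one.

No match, No match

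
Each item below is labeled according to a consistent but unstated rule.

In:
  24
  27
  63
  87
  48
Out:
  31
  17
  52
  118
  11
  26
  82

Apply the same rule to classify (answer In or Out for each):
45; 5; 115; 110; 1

The distinguishing property — multiple of 3 — holds for all the 'In' cases and none of the 'Out' cases.
45: 45 = 3·15, fits → In.
5: 5 = 3·1 + 2, does not pass → Out.
115: 115 = 3·38 + 1, does not pass → Out.
110: 110 = 3·36 + 2, does not pass → Out.
1: 1 = 3·0 + 1, does not pass → Out.

In, Out, Out, Out, Out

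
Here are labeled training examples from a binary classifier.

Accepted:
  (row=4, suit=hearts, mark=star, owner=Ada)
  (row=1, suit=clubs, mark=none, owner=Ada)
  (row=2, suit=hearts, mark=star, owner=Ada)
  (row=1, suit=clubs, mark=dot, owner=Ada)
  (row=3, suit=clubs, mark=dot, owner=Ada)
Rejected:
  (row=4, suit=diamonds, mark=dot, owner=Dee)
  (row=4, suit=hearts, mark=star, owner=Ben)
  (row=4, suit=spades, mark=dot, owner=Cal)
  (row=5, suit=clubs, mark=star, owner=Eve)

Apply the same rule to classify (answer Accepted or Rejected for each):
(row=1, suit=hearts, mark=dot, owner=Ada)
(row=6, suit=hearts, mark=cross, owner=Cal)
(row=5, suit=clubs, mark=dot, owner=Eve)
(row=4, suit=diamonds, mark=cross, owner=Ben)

Accepted, Rejected, Rejected, Rejected

The simplest hypothesis consistent with all the labels is: owner is Ada.
Accepted: (row=1, suit=hearts, mark=dot, owner=Ada), since owner is Ada. Rejected: (row=6, suit=hearts, mark=cross, owner=Cal), since owner is Cal. Rejected: (row=5, suit=clubs, mark=dot, owner=Eve), since owner is Eve. Rejected: (row=4, suit=diamonds, mark=cross, owner=Ben), since owner is Ben.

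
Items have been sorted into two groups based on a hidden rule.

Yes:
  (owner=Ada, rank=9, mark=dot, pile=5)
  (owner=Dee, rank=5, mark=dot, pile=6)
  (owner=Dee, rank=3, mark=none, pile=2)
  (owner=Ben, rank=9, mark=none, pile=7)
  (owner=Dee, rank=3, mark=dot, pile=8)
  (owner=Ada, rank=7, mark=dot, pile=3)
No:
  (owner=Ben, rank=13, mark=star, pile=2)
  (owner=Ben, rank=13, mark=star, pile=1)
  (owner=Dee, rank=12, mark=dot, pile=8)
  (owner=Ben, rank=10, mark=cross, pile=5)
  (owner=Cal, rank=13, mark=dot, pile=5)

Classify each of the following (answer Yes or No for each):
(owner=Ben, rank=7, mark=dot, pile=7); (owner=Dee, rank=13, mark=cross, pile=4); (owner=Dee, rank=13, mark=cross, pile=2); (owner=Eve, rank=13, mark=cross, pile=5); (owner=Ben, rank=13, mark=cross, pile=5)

Yes, No, No, No, No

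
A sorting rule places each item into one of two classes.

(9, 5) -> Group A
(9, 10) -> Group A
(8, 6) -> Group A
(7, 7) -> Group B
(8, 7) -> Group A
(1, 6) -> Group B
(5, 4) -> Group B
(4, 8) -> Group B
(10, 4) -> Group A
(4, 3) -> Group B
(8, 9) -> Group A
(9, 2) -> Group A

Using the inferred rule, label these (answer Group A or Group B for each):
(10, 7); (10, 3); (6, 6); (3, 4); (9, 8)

Group A, Group A, Group B, Group B, Group A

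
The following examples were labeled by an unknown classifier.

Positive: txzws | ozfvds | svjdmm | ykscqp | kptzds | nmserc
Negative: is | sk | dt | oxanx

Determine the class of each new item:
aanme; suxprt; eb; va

Negative, Positive, Negative, Negative

The pattern is that an item is 'Positive' exactly when: length ≥ 5 AND contains 's'.
aanme: Negative (length 5, no 's').
suxprt: Positive (length 6, has 's').
eb: Negative (length 2, no 's').
va: Negative (length 2, no 's').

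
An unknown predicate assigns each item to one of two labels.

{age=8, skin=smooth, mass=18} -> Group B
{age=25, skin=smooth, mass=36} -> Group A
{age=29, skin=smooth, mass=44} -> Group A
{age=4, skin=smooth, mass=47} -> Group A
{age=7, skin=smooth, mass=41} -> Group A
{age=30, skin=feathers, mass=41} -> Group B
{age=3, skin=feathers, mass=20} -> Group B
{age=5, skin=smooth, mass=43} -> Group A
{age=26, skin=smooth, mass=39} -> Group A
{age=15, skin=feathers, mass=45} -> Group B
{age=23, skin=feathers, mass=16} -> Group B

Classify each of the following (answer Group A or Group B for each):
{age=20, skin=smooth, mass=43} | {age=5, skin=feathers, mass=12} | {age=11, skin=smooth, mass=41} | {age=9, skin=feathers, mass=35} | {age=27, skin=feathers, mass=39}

The rule appears to be: skin is smooth AND mass ≥ 20.

Group A, Group B, Group A, Group B, Group B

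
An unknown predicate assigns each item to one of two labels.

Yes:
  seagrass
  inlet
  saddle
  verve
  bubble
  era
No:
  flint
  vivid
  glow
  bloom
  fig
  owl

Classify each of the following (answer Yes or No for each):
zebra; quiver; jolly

The distinguishing property — contains 'e' — holds for all the 'Yes' cases and none of the 'No' cases.

Yes, Yes, No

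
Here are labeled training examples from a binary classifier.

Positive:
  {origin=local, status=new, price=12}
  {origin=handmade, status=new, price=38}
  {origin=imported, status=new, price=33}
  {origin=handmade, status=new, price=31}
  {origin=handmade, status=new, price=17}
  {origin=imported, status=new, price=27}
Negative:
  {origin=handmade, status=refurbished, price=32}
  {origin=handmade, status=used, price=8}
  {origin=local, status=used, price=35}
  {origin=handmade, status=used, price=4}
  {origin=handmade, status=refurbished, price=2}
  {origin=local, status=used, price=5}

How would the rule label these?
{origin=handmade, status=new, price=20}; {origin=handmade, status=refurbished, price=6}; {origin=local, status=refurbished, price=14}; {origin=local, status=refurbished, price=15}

Positive, Negative, Negative, Negative

All 'Positive' examples share one property — status is new — and every 'Negative' example lacks it.
{origin=handmade, status=new, price=20}: Positive (status is new).
{origin=handmade, status=refurbished, price=6}: Negative (status is refurbished).
{origin=local, status=refurbished, price=14}: Negative (status is refurbished).
{origin=local, status=refurbished, price=15}: Negative (status is refurbished).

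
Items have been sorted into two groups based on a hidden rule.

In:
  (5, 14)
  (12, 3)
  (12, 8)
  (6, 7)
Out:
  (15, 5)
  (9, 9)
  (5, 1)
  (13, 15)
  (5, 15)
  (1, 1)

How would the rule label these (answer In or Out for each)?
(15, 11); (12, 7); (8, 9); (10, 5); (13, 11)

The classifier is using: product is even.
(15, 11): 15·11 = 165 — fails the rule, so Out.
(12, 7): 12·7 = 84 — qualifies, so In.
(8, 9): 8·9 = 72 — qualifies, so In.
(10, 5): 10·5 = 50 — qualifies, so In.
(13, 11): 13·11 = 143 — fails the rule, so Out.

Out, In, In, In, Out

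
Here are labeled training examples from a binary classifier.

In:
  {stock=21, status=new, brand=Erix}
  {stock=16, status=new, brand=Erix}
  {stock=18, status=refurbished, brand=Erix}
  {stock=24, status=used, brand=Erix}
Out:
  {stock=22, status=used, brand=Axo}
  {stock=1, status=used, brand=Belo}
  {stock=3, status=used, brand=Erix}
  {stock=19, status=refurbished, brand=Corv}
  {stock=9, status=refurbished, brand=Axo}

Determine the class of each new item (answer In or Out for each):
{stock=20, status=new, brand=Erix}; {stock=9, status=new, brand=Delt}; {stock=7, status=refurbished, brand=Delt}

In, Out, Out

The pattern is that an item is 'In' exactly when: brand is Erix AND stock ≥ 9.
{stock=20, status=new, brand=Erix}: brand is Erix, stock = 20 — qualifies, so In. {stock=9, status=new, brand=Delt}: brand is Delt, stock = 9 — does not fit, so Out. {stock=7, status=refurbished, brand=Delt}: brand is Delt, stock = 7 — does not fit, so Out.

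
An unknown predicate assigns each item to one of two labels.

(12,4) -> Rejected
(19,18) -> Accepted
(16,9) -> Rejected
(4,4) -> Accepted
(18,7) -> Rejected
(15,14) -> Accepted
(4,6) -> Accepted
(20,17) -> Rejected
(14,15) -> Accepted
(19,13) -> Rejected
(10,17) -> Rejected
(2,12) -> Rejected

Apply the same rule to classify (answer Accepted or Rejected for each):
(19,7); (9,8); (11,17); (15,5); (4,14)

Rejected, Accepted, Rejected, Rejected, Rejected

A rule that fits every label: |first − second| ≤ 2 — true of each 'Accepted' example, false of each 'Rejected' one.
(19,7): |19−7| = 12 — fails this test, so Rejected. (9,8): |9−8| = 1 — meets the rule, so Accepted. (11,17): |11−17| = 6 — fails this test, so Rejected. (15,5): |15−5| = 10 — fails this test, so Rejected. (4,14): |4−14| = 10 — fails this test, so Rejected.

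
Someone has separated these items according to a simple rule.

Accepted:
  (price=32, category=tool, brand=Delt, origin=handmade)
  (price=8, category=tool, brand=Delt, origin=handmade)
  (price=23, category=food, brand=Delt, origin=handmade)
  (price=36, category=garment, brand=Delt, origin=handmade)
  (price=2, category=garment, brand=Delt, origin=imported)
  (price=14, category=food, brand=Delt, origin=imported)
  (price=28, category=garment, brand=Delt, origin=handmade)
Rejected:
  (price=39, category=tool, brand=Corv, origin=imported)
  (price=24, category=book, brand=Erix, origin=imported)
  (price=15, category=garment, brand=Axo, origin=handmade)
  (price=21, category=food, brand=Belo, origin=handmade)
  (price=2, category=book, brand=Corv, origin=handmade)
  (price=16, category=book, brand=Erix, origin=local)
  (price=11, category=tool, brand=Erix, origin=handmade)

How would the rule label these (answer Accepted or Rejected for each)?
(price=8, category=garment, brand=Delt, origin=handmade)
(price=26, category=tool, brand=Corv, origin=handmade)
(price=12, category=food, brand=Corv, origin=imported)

Accepted, Rejected, Rejected

Looking at the examples, the only property every 'Accepted' case has and every 'Rejected' case lacks is: brand is Delt.
Accepted: (price=8, category=garment, brand=Delt, origin=handmade), since brand is Delt.
Rejected: (price=26, category=tool, brand=Corv, origin=handmade), since brand is Corv.
Rejected: (price=12, category=food, brand=Corv, origin=imported), since brand is Corv.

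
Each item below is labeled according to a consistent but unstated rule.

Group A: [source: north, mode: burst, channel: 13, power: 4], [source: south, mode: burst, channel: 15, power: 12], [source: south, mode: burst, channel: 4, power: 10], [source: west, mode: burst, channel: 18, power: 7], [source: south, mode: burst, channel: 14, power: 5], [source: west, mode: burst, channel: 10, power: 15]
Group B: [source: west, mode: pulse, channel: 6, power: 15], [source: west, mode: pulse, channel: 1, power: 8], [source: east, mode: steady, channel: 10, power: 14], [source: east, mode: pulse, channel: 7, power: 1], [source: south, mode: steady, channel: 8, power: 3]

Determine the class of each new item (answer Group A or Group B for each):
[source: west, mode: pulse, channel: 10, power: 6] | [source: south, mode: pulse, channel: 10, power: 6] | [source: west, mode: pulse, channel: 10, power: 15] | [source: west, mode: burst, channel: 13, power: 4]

Group B, Group B, Group B, Group A

The common property of the 'Group A' items is: mode is burst. No 'Group B' item has it.
[source: west, mode: pulse, channel: 10, power: 6]: mode is pulse — does not fit, so Group B. [source: south, mode: pulse, channel: 10, power: 6]: mode is pulse — does not fit, so Group B. [source: west, mode: pulse, channel: 10, power: 15]: mode is pulse — does not fit, so Group B. [source: west, mode: burst, channel: 13, power: 4]: mode is burst — satisfies this, so Group A.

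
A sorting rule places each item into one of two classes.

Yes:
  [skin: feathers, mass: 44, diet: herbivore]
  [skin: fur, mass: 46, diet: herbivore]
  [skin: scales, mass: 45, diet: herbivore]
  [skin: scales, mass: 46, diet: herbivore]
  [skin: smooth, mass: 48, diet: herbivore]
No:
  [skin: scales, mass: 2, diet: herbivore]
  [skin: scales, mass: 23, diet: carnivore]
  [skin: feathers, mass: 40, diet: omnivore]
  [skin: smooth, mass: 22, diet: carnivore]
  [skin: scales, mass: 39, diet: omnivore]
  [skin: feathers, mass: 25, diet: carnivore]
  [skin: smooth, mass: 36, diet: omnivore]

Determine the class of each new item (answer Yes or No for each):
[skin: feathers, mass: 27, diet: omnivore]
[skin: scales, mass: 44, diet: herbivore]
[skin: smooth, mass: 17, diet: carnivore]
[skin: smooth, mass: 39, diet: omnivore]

No, Yes, No, No

The classifier is using: mass ≥ 44.
[skin: feathers, mass: 27, diet: omnivore] — mass = 27, hence No.
[skin: scales, mass: 44, diet: herbivore] — mass = 44, hence Yes.
[skin: smooth, mass: 17, diet: carnivore] — mass = 17, hence No.
[skin: smooth, mass: 39, diet: omnivore] — mass = 39, hence No.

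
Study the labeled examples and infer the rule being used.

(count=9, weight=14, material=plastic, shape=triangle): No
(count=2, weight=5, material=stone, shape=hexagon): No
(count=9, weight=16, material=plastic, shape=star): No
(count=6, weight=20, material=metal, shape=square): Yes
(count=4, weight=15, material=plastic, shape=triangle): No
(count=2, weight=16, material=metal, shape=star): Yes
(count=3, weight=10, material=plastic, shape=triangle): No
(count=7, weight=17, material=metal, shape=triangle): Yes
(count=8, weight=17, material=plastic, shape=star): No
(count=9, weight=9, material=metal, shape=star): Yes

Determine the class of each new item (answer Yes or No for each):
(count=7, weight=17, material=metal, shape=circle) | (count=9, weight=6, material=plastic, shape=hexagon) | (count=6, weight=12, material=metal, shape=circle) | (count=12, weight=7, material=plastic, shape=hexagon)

The common property of the 'Yes' items is: material is metal. No 'No' item has it.
(count=7, weight=17, material=metal, shape=circle): material is metal, satisfies this → Yes.
(count=9, weight=6, material=plastic, shape=hexagon): material is plastic, lacks this property → No.
(count=6, weight=12, material=metal, shape=circle): material is metal, satisfies this → Yes.
(count=12, weight=7, material=plastic, shape=hexagon): material is plastic, lacks this property → No.

Yes, No, Yes, No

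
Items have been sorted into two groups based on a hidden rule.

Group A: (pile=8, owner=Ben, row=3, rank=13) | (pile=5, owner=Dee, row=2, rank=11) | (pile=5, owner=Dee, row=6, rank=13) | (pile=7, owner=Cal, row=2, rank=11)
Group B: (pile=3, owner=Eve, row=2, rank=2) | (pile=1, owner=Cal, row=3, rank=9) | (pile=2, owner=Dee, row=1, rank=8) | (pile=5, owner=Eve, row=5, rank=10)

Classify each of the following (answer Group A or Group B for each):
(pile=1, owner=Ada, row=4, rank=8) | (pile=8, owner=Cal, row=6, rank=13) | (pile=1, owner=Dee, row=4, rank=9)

'Group A' ⟺ rank ≥ 11.

Group B, Group A, Group B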